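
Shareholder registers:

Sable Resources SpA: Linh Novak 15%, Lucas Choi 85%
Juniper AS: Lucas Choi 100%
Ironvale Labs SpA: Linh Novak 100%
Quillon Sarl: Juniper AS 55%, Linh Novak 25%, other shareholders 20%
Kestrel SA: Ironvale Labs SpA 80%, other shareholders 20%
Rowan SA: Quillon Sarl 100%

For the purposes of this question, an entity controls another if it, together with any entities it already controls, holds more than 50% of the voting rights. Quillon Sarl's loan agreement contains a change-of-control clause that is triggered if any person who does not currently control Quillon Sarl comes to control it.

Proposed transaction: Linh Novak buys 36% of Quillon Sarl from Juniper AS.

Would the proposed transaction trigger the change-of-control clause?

Yes

The purchase adds only to Linh's holdings (Juniper's stake shrinks), so Linh is the only person who could newly come to control Quillon.
Linh holds 100% of Ironvale, so Linh controls Ironvale.
Ironvale holds 80% of Kestrel, so Linh controls Kestrel.
In Quillon, Linh's side holds only 25%, not > 50%.
So before the transaction, Linh does not control Quillon.
After the purchase, Linh's direct stake in Quillon rises to 25% + 36% = 61%, and Juniper's stake falls to 19%.
Linh holds 61% of Quillon, so Linh controls Quillon.
Linh did not control Quillon before and does after, so the clause is triggered.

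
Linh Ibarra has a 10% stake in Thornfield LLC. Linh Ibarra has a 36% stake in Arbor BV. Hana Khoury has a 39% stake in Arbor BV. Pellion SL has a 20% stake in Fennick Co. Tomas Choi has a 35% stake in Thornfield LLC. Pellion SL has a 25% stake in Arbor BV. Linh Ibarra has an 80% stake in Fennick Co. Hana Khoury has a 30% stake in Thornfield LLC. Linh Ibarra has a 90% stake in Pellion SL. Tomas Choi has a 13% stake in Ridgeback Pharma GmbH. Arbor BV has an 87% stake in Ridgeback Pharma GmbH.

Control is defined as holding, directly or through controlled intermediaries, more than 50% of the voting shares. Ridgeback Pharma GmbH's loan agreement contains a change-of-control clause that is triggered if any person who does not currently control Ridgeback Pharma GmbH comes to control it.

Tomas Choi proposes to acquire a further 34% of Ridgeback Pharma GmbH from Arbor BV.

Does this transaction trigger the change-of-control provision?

No

The purchase adds only to Tomas's holdings (Arbor's stake shrinks), so Tomas is the only person who could newly come to control Ridgeback.
Tomas's largest direct stake is 35% in Thornfield, which does not meet the threshold, so Tomas controls no company.
In Ridgeback, Tomas's side holds only 13%, not > 50%.
So before the transaction, Tomas does not control Ridgeback.
After the purchase, Tomas's direct stake in Ridgeback rises to 13% + 34% = 47%, and Arbor's stake falls to 53%.
After the transaction, Tomas's side holds 47% of Ridgeback, not > 50%, so Tomas still does not control Ridgeback.
No new person acquires control, so the clause is not triggered.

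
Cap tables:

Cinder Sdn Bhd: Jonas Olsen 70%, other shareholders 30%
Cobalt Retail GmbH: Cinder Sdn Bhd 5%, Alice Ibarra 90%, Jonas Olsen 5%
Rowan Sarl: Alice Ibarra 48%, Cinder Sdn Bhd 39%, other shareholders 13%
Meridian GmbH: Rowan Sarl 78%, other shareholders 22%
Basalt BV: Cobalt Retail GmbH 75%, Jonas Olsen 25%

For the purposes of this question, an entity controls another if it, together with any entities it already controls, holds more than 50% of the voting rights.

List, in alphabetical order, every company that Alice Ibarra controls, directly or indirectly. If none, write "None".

Alice holds 90% of Cobalt, so Alice controls Cobalt.
Cobalt holds 75% of Basalt, so Alice controls Basalt.
No other company's threshold is met.

Basalt BV, Cobalt Retail GmbH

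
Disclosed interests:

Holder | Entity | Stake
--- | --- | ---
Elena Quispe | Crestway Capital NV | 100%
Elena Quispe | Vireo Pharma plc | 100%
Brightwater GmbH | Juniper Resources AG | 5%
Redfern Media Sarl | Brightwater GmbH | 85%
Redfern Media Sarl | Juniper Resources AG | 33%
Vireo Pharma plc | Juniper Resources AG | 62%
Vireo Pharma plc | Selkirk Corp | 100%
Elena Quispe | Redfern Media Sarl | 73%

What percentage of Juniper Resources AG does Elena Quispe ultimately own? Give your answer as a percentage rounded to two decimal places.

Elena reaches Juniper along 3 paths.
Via Vireo: 100% × 62% = 62%.
Via Redfern: 73% × 33% = 24.09%.
Via Redfern → Brightwater: 73% × 85% × 5% = 3.1025%.
Total: 62% + 24.09% + 3.1025% = 89.1925%.
Rounded: 89.19%.

89.19%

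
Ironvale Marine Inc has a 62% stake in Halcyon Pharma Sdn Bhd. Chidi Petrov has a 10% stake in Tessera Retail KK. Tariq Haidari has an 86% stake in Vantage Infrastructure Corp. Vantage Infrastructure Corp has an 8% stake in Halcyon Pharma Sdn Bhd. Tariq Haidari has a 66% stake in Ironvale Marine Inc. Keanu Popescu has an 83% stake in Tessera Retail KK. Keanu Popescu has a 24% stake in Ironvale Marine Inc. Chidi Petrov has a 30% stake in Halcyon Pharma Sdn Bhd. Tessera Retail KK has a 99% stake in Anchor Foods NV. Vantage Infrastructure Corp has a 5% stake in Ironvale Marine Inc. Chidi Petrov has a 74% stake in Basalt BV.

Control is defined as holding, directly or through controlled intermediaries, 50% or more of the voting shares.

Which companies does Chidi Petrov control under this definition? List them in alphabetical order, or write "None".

Basalt BV

Chidi holds 74% of Basalt, so Chidi controls Basalt.
No other company's threshold is met.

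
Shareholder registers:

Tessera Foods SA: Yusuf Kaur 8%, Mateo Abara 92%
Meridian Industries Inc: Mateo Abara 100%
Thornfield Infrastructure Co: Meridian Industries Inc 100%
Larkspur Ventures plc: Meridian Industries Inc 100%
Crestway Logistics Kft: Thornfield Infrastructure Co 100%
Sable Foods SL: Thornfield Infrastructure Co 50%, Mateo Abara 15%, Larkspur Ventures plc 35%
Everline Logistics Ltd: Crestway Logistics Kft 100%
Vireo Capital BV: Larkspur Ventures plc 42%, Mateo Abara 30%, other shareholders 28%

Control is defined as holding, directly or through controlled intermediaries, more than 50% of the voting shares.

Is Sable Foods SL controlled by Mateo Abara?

Yes

Mateo holds 100% of Meridian, so Mateo controls Meridian.
Meridian holds 100% of Larkspur, so Mateo controls Larkspur.
Meridian holds 100% of Thornfield, so Mateo controls Thornfield.
Thornfield and Mateo and Larkspur together hold 50% + 15% + 35% = 100% of Sable, so Mateo controls Sable.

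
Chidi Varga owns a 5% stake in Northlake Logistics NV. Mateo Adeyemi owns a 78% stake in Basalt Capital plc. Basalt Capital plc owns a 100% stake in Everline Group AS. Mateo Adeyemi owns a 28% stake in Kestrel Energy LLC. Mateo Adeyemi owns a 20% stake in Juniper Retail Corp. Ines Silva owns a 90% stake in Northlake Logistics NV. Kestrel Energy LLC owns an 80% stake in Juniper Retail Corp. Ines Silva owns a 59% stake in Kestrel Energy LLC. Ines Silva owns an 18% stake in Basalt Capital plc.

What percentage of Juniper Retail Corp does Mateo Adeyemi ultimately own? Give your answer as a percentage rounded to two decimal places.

Mateo reaches Juniper along 2 paths.
Via Kestrel: 28% × 80% = 22.4%.
Direct stake: 20% = 20%.
Total: 22.4% + 20% = 42.4%.
Rounded: 42.40%.

42.40%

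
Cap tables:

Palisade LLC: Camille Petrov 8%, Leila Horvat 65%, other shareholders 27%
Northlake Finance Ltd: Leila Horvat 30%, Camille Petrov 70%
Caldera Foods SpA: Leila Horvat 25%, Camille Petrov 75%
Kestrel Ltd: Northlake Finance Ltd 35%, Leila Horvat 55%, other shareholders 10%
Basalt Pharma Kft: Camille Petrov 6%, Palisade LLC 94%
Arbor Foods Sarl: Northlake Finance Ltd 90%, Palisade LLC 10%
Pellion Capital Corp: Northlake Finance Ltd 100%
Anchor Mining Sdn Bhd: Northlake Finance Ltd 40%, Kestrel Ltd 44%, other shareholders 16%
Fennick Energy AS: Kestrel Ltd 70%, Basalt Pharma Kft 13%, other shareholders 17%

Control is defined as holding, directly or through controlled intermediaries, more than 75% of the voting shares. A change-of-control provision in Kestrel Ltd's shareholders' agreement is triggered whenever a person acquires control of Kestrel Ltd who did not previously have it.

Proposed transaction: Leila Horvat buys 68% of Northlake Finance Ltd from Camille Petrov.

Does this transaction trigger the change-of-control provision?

Yes

The purchase adds only to Leila's holdings (Camille's stake shrinks), so Leila is the only person who could newly come to control Kestrel.
Leila's largest direct stake is 65% in Palisade, which does not meet the threshold, so Leila controls no company.
In Kestrel, Leila's side holds only 55%, not > 75%.
So before the transaction, Leila does not control Kestrel.
After the purchase, Leila's direct stake in Northlake rises to 30% + 68% = 98%, and Camille's stake falls to 2%.
Leila holds 98% of Northlake, so Leila controls Northlake.
Northlake and Leila together hold 35% + 55% = 90% of Kestrel, so Leila controls Kestrel.
Leila did not control Kestrel before and does after, so the clause is triggered.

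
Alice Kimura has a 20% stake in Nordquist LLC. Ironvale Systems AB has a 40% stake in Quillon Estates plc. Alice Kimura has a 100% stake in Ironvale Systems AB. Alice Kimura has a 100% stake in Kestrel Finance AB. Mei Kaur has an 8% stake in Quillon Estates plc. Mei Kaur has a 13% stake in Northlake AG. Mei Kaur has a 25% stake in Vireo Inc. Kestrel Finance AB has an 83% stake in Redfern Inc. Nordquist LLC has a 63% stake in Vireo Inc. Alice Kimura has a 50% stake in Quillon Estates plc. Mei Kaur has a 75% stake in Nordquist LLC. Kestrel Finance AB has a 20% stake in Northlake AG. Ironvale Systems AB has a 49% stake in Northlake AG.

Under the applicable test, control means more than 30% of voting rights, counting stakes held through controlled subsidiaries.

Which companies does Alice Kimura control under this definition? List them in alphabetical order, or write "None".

Ironvale Systems AB, Kestrel Finance AB, Northlake AG, Quillon Estates plc, Redfern Inc

Alice holds 100% of Kestrel, so Alice controls Kestrel.
Alice holds 100% of Ironvale, so Alice controls Ironvale.
Alice and Ironvale together hold 50% + 40% = 90% of Quillon, so Alice controls Quillon.
Kestrel and Ironvale together hold 20% + 49% = 69% of Northlake, so Alice controls Northlake.
Kestrel holds 83% of Redfern, so Alice controls Redfern.
No other company's threshold is met.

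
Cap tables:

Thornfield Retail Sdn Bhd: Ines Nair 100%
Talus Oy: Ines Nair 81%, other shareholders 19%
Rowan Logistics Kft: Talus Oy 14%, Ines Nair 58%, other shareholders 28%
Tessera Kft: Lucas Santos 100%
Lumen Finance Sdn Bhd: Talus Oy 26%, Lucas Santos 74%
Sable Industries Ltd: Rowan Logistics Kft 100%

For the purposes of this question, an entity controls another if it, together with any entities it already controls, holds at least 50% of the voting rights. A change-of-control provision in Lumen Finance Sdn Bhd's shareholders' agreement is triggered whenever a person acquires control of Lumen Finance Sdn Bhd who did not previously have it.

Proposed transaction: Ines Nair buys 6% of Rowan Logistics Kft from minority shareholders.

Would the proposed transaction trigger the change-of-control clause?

The purchase changes only Ines's holdings, so Ines is the only person who could newly come to control Lumen.
Ines holds 100% of Thornfield, so Ines controls Thornfield.
Ines holds 81% of Talus, so Ines controls Talus.
Talus and Ines together hold 14% + 58% = 72% of Rowan, so Ines controls Rowan.
Rowan holds 100% of Sable, so Ines controls Sable.
In Lumen, Ines's side holds only 26%, not ≥ 50%.
So before the transaction, Ines does not control Lumen.
After the purchase, Ines's direct stake in Rowan rises to 58% + 6% = 64%.
Talus and Ines together hold 14% + 64% = 78% of Rowan, so Ines controls Rowan.
After the transaction, Ines's side holds 26% of Lumen, not ≥ 50%, so Ines still does not control Lumen.
No new person acquires control, so the clause is not triggered.

No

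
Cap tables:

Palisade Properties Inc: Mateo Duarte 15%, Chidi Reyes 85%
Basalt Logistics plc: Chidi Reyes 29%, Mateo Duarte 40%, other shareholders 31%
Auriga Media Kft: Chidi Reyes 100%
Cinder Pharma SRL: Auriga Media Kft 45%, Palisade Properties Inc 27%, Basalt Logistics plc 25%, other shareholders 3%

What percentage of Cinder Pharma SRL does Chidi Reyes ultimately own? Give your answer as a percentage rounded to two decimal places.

Chidi reaches Cinder along 3 paths.
Via Auriga: 100% × 45% = 45%.
Via Palisade: 85% × 27% = 22.95%.
Via Basalt: 29% × 25% = 7.25%.
Total: 45% + 22.95% + 7.25% = 75.2%.
Rounded: 75.20%.

75.20%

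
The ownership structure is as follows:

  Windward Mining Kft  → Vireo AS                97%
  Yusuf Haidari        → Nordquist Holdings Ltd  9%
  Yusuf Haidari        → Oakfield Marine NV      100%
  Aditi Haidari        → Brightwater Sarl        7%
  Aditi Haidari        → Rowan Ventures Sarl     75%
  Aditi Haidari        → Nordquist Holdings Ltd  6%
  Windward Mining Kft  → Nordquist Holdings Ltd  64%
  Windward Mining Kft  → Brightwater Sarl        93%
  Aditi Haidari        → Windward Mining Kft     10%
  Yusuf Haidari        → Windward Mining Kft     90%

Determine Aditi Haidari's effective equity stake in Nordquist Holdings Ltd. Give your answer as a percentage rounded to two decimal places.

Aditi reaches Nordquist along 2 paths.
Direct stake: 6% = 6%.
Via Windward: 10% × 64% = 6.4%.
Total: 6% + 6.4% = 12.4%.
Rounded: 12.40%.

12.40%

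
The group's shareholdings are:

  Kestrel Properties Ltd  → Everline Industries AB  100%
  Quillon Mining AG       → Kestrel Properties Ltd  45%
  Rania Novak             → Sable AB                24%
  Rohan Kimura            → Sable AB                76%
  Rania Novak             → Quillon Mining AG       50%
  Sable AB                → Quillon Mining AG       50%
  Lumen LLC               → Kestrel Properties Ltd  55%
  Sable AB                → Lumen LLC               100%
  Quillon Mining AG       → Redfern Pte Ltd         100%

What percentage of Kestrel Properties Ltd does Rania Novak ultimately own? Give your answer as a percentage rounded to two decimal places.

Rania reaches Kestrel along 3 paths.
Via Sable → Lumen: 24% × 100% × 55% = 13.2%.
Via Sable → Quillon: 24% × 50% × 45% = 5.4%.
Via Quillon: 50% × 45% = 22.5%.
Total: 13.2% + 5.4% + 22.5% = 41.1%.
Rounded: 41.10%.

41.10%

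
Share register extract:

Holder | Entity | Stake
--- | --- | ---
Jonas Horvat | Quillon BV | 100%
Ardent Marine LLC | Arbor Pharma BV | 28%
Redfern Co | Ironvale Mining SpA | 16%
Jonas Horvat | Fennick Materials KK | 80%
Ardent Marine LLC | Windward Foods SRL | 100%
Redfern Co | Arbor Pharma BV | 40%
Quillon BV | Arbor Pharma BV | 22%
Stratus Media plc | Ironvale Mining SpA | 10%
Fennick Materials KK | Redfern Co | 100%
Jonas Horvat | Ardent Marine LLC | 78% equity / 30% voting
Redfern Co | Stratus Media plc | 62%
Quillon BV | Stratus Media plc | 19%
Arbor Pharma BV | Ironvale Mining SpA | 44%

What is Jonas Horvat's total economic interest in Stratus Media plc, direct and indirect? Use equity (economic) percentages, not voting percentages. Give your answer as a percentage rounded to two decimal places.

68.60%

Jonas reaches Stratus along 2 paths.
Via Fennick → Redfern: 80% × 100% × 62% = 49.6%.
Via Quillon: 100% × 19% = 19%.
Total: 49.6% + 19% = 68.6%.
Rounded: 68.60%.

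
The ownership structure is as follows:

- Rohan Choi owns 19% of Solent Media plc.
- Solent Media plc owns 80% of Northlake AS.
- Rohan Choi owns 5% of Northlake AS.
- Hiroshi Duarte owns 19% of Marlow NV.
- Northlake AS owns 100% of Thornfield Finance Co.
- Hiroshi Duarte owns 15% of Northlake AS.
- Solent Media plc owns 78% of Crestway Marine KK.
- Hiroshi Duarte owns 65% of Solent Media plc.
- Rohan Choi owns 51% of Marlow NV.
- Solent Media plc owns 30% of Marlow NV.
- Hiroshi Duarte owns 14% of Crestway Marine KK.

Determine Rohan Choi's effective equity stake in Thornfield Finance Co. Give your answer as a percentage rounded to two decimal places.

20.20%

Rohan reaches Thornfield along 2 paths.
Via Solent → Northlake: 19% × 80% × 100% = 15.2%.
Via Northlake: 5% × 100% = 5%.
Total: 15.2% + 5% = 20.2%.
Rounded: 20.20%.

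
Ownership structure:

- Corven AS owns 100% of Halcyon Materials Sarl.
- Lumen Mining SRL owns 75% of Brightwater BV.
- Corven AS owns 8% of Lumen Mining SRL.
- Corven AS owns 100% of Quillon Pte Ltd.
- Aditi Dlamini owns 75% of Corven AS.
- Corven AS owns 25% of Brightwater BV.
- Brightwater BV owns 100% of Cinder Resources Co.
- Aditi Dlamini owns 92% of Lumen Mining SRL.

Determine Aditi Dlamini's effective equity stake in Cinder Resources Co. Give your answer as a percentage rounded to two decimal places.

Aditi reaches Cinder along 3 paths.
Via Corven → Brightwater: 75% × 25% × 100% = 18.75%.
Via Corven → Lumen → Brightwater: 75% × 8% × 75% × 100% = 4.5%.
Via Lumen → Brightwater: 92% × 75% × 100% = 69%.
Total: 18.75% + 4.5% + 69% = 92.25%.

92.25%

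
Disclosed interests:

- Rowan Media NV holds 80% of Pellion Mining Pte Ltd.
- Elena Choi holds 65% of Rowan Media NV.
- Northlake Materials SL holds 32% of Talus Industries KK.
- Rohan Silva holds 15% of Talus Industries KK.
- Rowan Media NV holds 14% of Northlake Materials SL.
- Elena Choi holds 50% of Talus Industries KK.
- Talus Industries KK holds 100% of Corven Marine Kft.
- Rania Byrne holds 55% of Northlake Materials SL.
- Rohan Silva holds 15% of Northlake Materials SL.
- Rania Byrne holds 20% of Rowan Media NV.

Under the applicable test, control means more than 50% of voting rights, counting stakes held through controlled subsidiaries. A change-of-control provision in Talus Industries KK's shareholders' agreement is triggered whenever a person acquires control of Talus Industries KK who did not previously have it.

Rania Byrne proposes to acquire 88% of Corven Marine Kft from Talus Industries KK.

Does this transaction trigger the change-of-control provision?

The purchase adds only to Rania's holdings (Talus's stake shrinks), so Rania is the only person who could newly come to control Talus.
Rania holds 55% of Northlake, so Rania controls Northlake.
In Talus, Rania's side holds only 32%, not > 50%.
So before the transaction, Rania does not control Talus.
After the purchase, Rania holds 88% of Corven directly, and Talus's stake falls to 12%.
Rania holds 88% of Corven, so Rania controls Corven.
After the transaction, Rania's side holds 32% of Talus, not > 50%, so Rania still does not control Talus.
No new person acquires control, so the clause is not triggered.

No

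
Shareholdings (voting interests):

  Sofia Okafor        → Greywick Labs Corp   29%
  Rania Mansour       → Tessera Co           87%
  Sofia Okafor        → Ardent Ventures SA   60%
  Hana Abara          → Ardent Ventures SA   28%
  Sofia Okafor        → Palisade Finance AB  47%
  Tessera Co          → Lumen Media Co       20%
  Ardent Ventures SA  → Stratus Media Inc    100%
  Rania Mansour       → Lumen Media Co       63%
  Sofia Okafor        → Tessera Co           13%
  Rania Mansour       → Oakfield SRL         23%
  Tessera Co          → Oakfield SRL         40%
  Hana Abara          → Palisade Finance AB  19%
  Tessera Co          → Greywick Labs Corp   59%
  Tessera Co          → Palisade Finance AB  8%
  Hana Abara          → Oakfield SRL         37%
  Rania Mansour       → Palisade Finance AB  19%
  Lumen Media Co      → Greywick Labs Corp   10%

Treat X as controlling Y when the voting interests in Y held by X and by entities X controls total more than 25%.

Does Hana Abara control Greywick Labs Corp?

Hana holds 28% of Ardent, so Hana controls Ardent.
Hana holds 37% of Oakfield, so Hana controls Oakfield.
Ardent holds 100% of Stratus, so Hana controls Stratus.
Neither Hana nor any entity Hana controls holds any voting interest in Greywick.
So Hana does not control Greywick.

No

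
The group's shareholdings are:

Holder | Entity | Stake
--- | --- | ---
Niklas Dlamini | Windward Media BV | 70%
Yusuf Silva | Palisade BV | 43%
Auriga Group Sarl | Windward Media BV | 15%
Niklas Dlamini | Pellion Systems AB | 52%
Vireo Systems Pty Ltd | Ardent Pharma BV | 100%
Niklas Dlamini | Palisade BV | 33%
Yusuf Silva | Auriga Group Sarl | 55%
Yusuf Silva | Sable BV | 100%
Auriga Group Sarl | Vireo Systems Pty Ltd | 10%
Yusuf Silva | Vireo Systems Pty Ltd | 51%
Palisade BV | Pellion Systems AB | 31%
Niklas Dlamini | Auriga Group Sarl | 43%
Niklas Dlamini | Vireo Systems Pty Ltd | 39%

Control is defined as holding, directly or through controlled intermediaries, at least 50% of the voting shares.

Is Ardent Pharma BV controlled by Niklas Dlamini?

Niklas holds 70% of Windward, so Niklas controls Windward.
Niklas holds 52% of Pellion, so Niklas controls Pellion.
Neither Niklas nor any entity Niklas controls holds any voting interest in Ardent.
So Niklas does not control Ardent.

No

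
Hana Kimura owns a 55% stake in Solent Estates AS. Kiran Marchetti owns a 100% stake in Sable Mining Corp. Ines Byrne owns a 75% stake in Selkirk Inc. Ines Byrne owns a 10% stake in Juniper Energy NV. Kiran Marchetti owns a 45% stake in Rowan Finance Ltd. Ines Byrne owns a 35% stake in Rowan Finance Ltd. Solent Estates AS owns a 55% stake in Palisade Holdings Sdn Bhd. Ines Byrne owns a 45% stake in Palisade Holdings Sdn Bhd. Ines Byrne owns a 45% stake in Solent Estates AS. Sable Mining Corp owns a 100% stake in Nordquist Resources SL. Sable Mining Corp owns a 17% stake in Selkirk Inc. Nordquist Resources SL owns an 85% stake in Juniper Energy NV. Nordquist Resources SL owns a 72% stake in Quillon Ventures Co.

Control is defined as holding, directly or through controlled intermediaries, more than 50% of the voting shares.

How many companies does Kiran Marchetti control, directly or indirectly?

Kiran holds 100% of Sable, so Kiran controls Sable.
Sable holds 100% of Nordquist, so Kiran controls Nordquist.
Nordquist holds 85% of Juniper, so Kiran controls Juniper.
Nordquist holds 72% of Quillon, so Kiran controls Quillon.
No other company's threshold is met.
Kiran controls 4 companies.

4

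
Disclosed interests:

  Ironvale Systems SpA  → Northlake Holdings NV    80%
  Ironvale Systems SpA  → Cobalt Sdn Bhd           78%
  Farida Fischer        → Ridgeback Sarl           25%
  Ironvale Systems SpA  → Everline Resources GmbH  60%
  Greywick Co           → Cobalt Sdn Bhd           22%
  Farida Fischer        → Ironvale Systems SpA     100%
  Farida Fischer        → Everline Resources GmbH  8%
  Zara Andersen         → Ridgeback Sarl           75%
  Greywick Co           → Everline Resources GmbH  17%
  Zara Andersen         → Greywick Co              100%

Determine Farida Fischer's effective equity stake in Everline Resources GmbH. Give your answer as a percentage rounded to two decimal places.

68.00%

Farida reaches Everline along 2 paths.
Via Ironvale: 100% × 60% = 60%.
Direct stake: 8% = 8%.
Total: 60% + 8% = 68%.
Rounded: 68.00%.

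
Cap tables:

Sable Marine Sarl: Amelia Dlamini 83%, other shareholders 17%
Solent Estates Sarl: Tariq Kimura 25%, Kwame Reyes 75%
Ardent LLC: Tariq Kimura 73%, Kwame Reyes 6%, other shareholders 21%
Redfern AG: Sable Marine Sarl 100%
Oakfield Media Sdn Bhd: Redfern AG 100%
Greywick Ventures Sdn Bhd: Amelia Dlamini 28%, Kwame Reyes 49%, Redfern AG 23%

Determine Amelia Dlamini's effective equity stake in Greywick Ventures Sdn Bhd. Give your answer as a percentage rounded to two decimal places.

47.09%

Amelia reaches Greywick along 2 paths.
Direct stake: 28% = 28%.
Via Sable → Redfern: 83% × 100% × 23% = 19.09%.
Total: 28% + 19.09% = 47.09%.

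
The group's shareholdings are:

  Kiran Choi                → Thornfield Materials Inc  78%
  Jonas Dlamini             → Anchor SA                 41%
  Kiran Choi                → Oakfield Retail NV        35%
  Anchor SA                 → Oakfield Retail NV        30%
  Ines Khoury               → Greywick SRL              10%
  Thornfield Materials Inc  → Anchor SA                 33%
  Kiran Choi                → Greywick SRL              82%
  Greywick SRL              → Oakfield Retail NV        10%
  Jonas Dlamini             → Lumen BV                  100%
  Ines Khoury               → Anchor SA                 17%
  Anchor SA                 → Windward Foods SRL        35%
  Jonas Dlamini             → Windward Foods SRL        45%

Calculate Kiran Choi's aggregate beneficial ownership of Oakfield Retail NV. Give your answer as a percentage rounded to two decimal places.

50.92%

Kiran reaches Oakfield along 3 paths.
Via Greywick: 82% × 10% = 8.2%.
Direct stake: 35% = 35%.
Via Thornfield → Anchor: 78% × 33% × 30% = 7.722%.
Total: 8.2% + 35% + 7.722% = 50.922%.
Rounded: 50.92%.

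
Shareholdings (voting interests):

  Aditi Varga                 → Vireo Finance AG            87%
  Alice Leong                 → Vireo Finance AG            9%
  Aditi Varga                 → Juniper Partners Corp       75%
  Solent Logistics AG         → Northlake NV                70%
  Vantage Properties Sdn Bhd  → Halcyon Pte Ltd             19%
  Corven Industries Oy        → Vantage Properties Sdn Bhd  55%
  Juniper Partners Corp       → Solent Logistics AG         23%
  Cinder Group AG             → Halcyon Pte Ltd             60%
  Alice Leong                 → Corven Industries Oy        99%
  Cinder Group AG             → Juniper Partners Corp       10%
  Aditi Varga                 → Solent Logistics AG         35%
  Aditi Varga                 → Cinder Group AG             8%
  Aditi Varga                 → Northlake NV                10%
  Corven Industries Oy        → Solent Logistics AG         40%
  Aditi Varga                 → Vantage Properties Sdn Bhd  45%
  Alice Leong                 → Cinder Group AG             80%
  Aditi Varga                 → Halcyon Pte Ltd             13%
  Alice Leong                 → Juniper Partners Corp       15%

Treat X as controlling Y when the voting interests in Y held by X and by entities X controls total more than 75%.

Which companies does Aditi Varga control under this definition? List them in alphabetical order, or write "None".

Aditi holds 87% of Vireo, so Aditi controls Vireo.
No other company's threshold is met.

Vireo Finance AG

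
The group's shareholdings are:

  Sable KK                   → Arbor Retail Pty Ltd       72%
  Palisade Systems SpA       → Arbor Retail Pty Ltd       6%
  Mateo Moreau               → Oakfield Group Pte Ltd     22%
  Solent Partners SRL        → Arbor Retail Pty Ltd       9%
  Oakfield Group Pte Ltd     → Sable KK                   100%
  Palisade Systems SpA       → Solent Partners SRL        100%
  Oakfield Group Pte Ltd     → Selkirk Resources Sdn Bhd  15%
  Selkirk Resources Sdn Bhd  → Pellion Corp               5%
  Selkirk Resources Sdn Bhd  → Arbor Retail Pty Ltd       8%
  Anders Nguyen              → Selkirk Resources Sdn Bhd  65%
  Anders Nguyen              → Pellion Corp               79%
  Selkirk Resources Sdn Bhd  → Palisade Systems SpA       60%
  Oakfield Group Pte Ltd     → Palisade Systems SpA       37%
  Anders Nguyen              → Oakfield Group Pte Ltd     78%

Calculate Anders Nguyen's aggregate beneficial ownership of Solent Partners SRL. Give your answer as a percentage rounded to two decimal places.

74.88%

Anders reaches Solent along 3 paths.
Via Oakfield → Palisade: 78% × 37% × 100% = 28.86%.
Via Oakfield → Selkirk → Palisade: 78% × 15% × 60% × 100% = 7.02%.
Via Selkirk → Palisade: 65% × 60% × 100% = 39%.
Total: 28.86% + 7.02% + 39% = 74.88%.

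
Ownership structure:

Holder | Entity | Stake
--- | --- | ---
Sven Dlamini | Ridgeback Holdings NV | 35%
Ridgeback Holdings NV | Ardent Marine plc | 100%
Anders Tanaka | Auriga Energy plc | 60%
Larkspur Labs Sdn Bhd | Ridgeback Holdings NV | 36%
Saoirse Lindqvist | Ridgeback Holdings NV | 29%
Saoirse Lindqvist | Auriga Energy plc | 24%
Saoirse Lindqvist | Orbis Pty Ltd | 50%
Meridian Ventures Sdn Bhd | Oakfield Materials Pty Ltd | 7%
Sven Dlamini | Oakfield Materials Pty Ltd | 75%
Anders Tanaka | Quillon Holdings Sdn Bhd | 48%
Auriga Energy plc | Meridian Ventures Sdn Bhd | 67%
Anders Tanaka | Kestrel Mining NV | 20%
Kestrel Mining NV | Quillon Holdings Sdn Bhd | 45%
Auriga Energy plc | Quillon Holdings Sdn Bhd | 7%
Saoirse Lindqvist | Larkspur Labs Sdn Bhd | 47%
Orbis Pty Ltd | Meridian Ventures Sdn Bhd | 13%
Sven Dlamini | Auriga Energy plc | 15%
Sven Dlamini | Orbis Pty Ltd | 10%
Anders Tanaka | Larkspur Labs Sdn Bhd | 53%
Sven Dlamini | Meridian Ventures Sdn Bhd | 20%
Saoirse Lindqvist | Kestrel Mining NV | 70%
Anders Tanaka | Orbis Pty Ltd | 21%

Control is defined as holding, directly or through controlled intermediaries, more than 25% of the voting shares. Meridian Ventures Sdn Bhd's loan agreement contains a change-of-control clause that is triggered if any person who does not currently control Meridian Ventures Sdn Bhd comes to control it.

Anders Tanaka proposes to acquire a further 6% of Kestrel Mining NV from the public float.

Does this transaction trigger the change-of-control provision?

No

The purchase changes only Anders's holdings, so Anders is the only person who could newly come to control Meridian.
Anders holds 60% of Auriga, so Anders controls Auriga.
Auriga holds 67% of Meridian, so Anders controls Meridian.
So Anders already controls Meridian before the transaction.
After the purchase, Anders's direct stake in Kestrel rises to 20% + 6% = 26%.
Anders controlled Meridian already, so this is not a new person acquiring control; every other person's position is unchanged or reduced.
No new person acquires control, so the clause is not triggered.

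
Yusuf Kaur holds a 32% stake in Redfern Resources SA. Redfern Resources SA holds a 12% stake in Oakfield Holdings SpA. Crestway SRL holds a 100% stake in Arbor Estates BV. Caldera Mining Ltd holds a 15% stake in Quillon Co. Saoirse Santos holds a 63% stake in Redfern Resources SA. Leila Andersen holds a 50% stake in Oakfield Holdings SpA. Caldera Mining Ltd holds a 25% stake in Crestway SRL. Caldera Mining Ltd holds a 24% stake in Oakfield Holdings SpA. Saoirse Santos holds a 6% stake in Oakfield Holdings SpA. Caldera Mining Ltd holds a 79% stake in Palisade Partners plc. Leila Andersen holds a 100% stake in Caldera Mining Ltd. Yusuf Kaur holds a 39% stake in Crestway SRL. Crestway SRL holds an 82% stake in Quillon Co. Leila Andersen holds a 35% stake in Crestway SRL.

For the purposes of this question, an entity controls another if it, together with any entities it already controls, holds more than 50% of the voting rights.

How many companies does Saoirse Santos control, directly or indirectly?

1

Saoirse holds 63% of Redfern, so Saoirse controls Redfern.
No other company's threshold is met.
Saoirse controls 1 company.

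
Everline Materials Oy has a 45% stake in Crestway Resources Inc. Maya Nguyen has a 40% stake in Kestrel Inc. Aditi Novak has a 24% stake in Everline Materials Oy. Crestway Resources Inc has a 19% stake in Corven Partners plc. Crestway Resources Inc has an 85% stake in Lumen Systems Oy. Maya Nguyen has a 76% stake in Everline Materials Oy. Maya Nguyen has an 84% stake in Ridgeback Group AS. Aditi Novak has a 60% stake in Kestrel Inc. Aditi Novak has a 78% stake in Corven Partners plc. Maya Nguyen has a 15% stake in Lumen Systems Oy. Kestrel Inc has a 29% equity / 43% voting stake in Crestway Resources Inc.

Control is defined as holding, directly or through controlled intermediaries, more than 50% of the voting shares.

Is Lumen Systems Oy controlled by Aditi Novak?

Aditi holds 60% of Kestrel, so Aditi controls Kestrel.
Aditi holds 78% of Corven, so Aditi controls Corven.
Neither Aditi nor any entity Aditi controls holds any voting interest in Lumen.
So Aditi does not control Lumen.

No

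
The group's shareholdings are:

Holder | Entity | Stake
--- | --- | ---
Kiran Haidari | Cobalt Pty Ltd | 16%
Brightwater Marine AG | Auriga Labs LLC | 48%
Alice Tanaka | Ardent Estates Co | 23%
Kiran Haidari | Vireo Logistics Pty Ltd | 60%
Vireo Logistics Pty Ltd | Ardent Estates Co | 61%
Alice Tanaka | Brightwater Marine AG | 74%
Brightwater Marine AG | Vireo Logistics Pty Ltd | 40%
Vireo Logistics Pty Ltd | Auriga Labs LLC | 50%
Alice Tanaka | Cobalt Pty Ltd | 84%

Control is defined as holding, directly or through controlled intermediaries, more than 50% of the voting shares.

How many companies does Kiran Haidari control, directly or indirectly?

2

Kiran holds 60% of Vireo, so Kiran controls Vireo.
Vireo holds 61% of Ardent, so Kiran controls Ardent.
No other company's threshold is met.
Kiran controls 2 companies.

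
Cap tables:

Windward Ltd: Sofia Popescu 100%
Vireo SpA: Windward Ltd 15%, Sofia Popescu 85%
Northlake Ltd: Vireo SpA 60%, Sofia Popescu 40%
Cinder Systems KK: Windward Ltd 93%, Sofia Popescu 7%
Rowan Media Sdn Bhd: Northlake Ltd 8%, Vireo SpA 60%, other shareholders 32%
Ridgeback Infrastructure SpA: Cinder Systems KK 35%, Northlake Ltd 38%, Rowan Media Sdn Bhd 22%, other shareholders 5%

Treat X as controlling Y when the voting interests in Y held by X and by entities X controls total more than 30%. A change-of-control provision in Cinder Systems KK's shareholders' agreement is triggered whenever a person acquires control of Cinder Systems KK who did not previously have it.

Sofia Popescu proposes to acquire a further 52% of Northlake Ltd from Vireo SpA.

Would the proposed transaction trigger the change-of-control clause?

No

The purchase adds only to Sofia's holdings (Vireo's stake shrinks), so Sofia is the only person who could newly come to control Cinder.
Sofia holds 100% of Windward, so Sofia controls Windward.
Windward and Sofia together hold 93% + 7% = 100% of Cinder, so Sofia controls Cinder.
So Sofia already controls Cinder before the transaction.
After the purchase, Sofia's direct stake in Northlake rises to 40% + 52% = 92%, and Vireo's stake falls to 8%.
Sofia controlled Cinder already, so this is not a new person acquiring control; every other person's position is unchanged or reduced.
No new person acquires control, so the clause is not triggered.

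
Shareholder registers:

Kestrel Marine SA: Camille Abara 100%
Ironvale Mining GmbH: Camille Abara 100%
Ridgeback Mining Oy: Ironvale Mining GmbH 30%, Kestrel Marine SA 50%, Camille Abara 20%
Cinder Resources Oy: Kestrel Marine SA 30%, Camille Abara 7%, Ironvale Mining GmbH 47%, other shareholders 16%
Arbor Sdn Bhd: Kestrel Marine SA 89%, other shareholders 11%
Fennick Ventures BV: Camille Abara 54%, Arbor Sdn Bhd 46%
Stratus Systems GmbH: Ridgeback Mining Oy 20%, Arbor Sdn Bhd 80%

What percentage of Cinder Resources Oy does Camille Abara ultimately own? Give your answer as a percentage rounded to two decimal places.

Camille reaches Cinder along 3 paths.
Via Kestrel: 100% × 30% = 30%.
Direct stake: 7% = 7%.
Via Ironvale: 100% × 47% = 47%.
Total: 30% + 7% + 47% = 84%.
Rounded: 84.00%.

84.00%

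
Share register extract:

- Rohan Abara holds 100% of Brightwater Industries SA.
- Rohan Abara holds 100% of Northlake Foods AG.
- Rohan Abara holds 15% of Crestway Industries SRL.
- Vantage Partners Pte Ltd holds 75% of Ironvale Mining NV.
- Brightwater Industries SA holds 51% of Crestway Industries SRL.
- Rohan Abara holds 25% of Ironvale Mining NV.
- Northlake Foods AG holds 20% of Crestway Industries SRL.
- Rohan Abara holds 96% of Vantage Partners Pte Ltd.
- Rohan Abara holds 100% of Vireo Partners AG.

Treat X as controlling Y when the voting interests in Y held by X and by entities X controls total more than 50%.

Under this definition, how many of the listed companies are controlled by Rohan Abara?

6

Rohan holds 100% of Northlake, so Rohan controls Northlake.
Rohan holds 100% of Brightwater, so Rohan controls Brightwater.
Rohan holds 96% of Vantage, so Rohan controls Vantage.
Brightwater and Rohan and Northlake together hold 51% + 15% + 20% = 86% of Crestway, so Rohan controls Crestway.
Rohan and Vantage together hold 25% + 75% = 100% of Ironvale, so Rohan controls Ironvale.
Rohan holds 100% of Vireo, so Rohan controls Vireo.
Rohan controls 6 companies.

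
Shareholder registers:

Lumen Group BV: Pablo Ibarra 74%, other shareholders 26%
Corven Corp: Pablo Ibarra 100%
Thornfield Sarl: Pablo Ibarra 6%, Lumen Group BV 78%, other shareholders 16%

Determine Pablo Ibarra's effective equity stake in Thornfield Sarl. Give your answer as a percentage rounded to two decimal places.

63.72%

Pablo reaches Thornfield along 2 paths.
Direct stake: 6% = 6%.
Via Lumen: 74% × 78% = 57.72%.
Total: 6% + 57.72% = 63.72%.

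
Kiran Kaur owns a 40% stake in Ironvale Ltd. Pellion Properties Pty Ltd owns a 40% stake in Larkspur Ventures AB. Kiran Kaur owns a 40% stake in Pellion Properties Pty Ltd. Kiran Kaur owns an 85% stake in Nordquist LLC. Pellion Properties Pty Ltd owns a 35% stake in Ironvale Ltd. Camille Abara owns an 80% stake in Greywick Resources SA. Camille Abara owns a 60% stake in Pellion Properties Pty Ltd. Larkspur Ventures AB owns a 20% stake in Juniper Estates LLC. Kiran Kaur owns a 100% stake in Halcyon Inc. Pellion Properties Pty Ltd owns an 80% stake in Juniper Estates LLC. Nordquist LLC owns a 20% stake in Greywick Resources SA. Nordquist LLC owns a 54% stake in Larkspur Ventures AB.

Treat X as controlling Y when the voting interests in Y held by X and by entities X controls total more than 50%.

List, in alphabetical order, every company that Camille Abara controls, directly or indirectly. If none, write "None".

Greywick Resources SA, Juniper Estates LLC, Pellion Properties Pty Ltd

Camille holds 60% of Pellion, so Camille controls Pellion.
Camille holds 80% of Greywick, so Camille controls Greywick.
Pellion holds 80% of Juniper, so Camille controls Juniper.
No other company's threshold is met.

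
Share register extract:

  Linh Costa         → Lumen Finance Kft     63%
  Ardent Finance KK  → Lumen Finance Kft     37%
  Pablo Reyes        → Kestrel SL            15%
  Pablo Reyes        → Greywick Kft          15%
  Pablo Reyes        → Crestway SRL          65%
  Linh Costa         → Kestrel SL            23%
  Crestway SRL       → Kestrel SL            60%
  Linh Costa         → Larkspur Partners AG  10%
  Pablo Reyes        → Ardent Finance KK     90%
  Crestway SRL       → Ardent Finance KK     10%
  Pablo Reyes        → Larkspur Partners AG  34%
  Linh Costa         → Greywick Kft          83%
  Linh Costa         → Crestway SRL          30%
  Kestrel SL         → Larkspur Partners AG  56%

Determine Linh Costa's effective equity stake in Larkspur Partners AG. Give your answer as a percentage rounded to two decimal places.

Linh reaches Larkspur along 3 paths.
Via Crestway → Kestrel: 30% × 60% × 56% = 10.08%.
Via Kestrel: 23% × 56% = 12.88%.
Direct stake: 10% = 10%.
Total: 10.08% + 12.88% + 10% = 32.96%.

32.96%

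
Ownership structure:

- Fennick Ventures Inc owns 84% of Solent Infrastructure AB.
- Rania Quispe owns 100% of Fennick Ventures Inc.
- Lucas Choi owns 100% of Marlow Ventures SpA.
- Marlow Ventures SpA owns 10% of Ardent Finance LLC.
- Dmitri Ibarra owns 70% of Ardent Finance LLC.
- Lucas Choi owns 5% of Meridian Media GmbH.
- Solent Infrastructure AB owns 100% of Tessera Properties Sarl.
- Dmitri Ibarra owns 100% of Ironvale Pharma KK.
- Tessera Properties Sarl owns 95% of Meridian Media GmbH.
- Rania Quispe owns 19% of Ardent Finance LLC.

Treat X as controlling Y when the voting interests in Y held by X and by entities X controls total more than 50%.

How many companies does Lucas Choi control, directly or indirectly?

Lucas holds 100% of Marlow, so Lucas controls Marlow.
No other company's threshold is met.
Lucas controls 1 company.

1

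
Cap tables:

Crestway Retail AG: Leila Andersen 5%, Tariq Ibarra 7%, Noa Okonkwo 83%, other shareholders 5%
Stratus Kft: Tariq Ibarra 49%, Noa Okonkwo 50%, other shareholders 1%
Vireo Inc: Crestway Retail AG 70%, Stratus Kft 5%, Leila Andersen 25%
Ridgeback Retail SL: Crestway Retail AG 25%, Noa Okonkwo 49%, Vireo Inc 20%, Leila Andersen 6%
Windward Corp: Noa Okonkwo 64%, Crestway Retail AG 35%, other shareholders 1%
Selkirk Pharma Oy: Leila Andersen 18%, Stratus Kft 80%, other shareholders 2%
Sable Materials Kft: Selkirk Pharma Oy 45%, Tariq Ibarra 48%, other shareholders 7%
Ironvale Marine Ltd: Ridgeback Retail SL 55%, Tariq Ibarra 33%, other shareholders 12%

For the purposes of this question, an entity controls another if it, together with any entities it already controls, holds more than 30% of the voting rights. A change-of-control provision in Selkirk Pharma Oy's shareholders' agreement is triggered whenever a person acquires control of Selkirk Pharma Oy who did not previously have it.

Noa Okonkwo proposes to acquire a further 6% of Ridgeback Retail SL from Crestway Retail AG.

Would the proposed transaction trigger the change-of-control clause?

The purchase adds only to Noa's holdings (Crestway's stake shrinks), so Noa is the only person who could newly come to control Selkirk.
Noa holds 50% of Stratus, so Noa controls Stratus.
Stratus holds 80% of Selkirk, so Noa controls Selkirk.
So Noa already controls Selkirk before the transaction.
After the purchase, Noa's direct stake in Ridgeback rises to 49% + 6% = 55%, and Crestway's stake falls to 19%.
Noa controlled Selkirk already, so this is not a new person acquiring control; every other person's position is unchanged or reduced.
No new person acquires control, so the clause is not triggered.

No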